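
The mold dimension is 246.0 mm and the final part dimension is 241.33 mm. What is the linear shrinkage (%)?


Shrinkage = (mold - part) / mold * 100
= (246.0 - 241.33) / 246.0 * 100
= 4.67 / 246.0 * 100
= 1.9%

1.9%


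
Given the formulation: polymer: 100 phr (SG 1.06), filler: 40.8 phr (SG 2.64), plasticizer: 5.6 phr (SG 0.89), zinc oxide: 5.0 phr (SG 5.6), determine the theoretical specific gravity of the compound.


Sum of weights = 151.4
Volume contributions:
  polymer: 100/1.06 = 94.3396
  filler: 40.8/2.64 = 15.4545
  plasticizer: 5.6/0.89 = 6.2921
  zinc oxide: 5.0/5.6 = 0.8929
Sum of volumes = 116.9792
SG = 151.4 / 116.9792 = 1.294

SG = 1.294


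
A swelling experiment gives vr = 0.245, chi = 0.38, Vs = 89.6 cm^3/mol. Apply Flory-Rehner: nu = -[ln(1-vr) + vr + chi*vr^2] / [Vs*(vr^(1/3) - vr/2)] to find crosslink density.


ln(1 - vr) = ln(1 - 0.245) = -0.2810
Numerator = -((-0.2810) + 0.245 + 0.38 * 0.245^2) = 0.0132
Denominator = 89.6 * (0.245^(1/3) - 0.245/2) = 45.0896
nu = 0.0132 / 45.0896 = 2.9337e-04 mol/cm^3

2.9337e-04 mol/cm^3


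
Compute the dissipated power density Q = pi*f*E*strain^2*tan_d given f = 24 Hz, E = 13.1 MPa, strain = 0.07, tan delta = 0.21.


Q = pi * f * E * strain^2 * tan_d
= pi * 24 * 13.1 * 0.07^2 * 0.21
= pi * 24 * 13.1 * 0.0049 * 0.21
= 1.0164

Q = 1.0164


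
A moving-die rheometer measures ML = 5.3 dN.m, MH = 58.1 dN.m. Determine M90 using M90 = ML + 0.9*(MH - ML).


M90 = ML + 0.9 * (MH - ML)
M90 = 5.3 + 0.9 * (58.1 - 5.3)
M90 = 5.3 + 0.9 * 52.8
M90 = 52.82 dN.m

52.82 dN.m


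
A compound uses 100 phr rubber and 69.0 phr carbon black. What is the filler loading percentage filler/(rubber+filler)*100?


Filler % = filler / (rubber + filler) * 100
= 69.0 / (100 + 69.0) * 100
= 69.0 / 169.0 * 100
= 40.83%

40.83%


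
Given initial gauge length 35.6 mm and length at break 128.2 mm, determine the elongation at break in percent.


Elongation = (Lf - L0) / L0 * 100
= (128.2 - 35.6) / 35.6 * 100
= 92.6 / 35.6 * 100
= 260.1%

260.1%


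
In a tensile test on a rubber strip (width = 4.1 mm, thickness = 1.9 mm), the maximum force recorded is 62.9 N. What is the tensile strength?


Area = width * thickness = 4.1 * 1.9 = 7.79 mm^2
TS = force / area = 62.9 / 7.79 = 8.07 MPa

8.07 MPa


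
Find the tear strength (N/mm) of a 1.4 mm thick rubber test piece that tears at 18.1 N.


Tear strength = force / thickness
= 18.1 / 1.4
= 12.93 N/mm

12.93 N/mm


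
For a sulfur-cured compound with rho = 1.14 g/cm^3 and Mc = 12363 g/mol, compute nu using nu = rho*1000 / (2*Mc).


nu = rho * 1000 / (2 * Mc)
nu = 1.14 * 1000 / (2 * 12363)
nu = 1140.0 / 24726
nu = 0.0461 mol/L

0.0461 mol/L


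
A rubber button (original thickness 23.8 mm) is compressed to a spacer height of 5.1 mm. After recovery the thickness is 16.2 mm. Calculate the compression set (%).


CS = (t0 - recovered) / (t0 - ts) * 100
= (23.8 - 16.2) / (23.8 - 5.1) * 100
= 7.6 / 18.7 * 100
= 40.6%

40.6%


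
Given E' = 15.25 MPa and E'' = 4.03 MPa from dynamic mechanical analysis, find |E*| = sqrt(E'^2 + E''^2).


|E*| = sqrt(E'^2 + E''^2)
= sqrt(15.25^2 + 4.03^2)
= sqrt(232.5625 + 16.2409)
= 15.774 MPa

15.774 MPa


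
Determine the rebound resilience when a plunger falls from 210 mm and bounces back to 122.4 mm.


Resilience = h_rebound / h_drop * 100
= 122.4 / 210 * 100
= 58.3%

58.3%


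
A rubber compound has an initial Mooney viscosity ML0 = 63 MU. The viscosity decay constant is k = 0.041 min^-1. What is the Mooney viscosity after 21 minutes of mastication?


ML = ML0 * exp(-k * t)
ML = 63 * exp(-0.041 * 21)
ML = 63 * 0.4227
ML = 26.63 MU

26.63 MU


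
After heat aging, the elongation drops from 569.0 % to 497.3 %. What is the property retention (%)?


Retention = aged / original * 100
= 497.3 / 569.0 * 100
= 87.4%

87.4%


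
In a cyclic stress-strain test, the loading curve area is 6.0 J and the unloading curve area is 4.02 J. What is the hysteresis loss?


Hysteresis loss = loading - unloading
= 6.0 - 4.02
= 1.98 J

1.98 J


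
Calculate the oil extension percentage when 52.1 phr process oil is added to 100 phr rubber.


Oil % = oil / (100 + oil) * 100
= 52.1 / (100 + 52.1) * 100
= 52.1 / 152.1 * 100
= 34.25%

34.25%


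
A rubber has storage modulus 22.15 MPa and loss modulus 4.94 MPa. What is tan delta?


tan delta = E'' / E'
= 4.94 / 22.15
= 0.223

tan delta = 0.223


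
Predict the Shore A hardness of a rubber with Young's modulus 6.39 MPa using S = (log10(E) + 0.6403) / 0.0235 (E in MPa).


log10(E) = 0.0235*S - 0.6403  =>  S = (log10(E) + 0.6403) / 0.0235
log10(6.39) = 0.805501
S = (0.805501 + 0.6403) / 0.0235 = 1.445801 / 0.0235
S = 61.5

Shore A = 61.5


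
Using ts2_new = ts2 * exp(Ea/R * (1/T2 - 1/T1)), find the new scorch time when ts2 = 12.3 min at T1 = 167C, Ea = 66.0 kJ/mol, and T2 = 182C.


Convert temperatures: T1 = 167 + 273.15 = 440.15 K, T2 = 182 + 273.15 = 455.15 K
ts2_new = 12.3 * exp(66000 / 8.314 * (1/455.15 - 1/440.15))
1/T2 - 1/T1 = -7.4875e-05
ts2_new = 6.79 min

6.79 min


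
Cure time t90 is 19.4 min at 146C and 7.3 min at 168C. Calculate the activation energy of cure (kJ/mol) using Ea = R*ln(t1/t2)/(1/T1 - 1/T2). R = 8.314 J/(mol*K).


T1 = 419.15 K, T2 = 441.15 K
1/T1 - 1/T2 = 1.1898e-04
ln(t1/t2) = ln(19.4/7.3) = 0.9774
Ea = 8.314 * 0.9774 / 1.1898e-04 = 68299.0807 J/mol
Ea = 68.3 kJ/mol

68.3 kJ/mol


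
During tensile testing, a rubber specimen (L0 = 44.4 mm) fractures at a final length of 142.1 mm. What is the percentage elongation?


Elongation = (Lf - L0) / L0 * 100
= (142.1 - 44.4) / 44.4 * 100
= 97.7 / 44.4 * 100
= 220.0%

220.0%


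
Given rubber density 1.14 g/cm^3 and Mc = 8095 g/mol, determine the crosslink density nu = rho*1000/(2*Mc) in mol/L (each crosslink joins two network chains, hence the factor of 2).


nu = rho * 1000 / (2 * Mc)
nu = 1.14 * 1000 / (2 * 8095)
nu = 1140.0 / 16190
nu = 0.0704 mol/L

0.0704 mol/L


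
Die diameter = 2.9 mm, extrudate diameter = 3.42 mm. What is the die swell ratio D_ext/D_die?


Die swell ratio = D_extrudate / D_die
= 3.42 / 2.9
= 1.179

Die swell = 1.179


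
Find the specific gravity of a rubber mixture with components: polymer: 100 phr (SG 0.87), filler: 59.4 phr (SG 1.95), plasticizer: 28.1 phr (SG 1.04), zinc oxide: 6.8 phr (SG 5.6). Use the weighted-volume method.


Sum of weights = 194.3
Volume contributions:
  polymer: 100/0.87 = 114.9425
  filler: 59.4/1.95 = 30.4615
  plasticizer: 28.1/1.04 = 27.0192
  zinc oxide: 6.8/5.6 = 1.2143
Sum of volumes = 173.6376
SG = 194.3 / 173.6376 = 1.119

SG = 1.119


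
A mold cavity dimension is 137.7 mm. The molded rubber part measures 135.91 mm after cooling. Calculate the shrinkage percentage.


Shrinkage = (mold - part) / mold * 100
= (137.7 - 135.91) / 137.7 * 100
= 1.79 / 137.7 * 100
= 1.3%

1.3%


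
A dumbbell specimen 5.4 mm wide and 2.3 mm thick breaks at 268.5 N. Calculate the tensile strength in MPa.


Area = width * thickness = 5.4 * 2.3 = 12.42 mm^2
TS = force / area = 268.5 / 12.42 = 21.62 MPa

21.62 MPa


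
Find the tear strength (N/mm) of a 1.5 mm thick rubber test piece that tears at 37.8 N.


Tear strength = force / thickness
= 37.8 / 1.5
= 25.2 N/mm

25.2 N/mm


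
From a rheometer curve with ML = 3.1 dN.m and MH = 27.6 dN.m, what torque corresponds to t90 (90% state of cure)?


M90 = ML + 0.9 * (MH - ML)
M90 = 3.1 + 0.9 * (27.6 - 3.1)
M90 = 3.1 + 0.9 * 24.5
M90 = 25.15 dN.m

25.15 dN.m


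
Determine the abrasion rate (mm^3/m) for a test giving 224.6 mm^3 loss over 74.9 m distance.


Rate = volume_loss / distance
= 224.6 / 74.9
= 2.999 mm^3/m

2.999 mm^3/m


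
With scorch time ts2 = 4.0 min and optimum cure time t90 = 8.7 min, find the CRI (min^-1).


CRI = 100 / (t90 - ts2)
= 100 / (8.7 - 4.0)
= 100 / 4.7
= 21.28 min^-1

21.28 min^-1


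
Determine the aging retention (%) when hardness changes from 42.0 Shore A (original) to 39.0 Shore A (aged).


Retention = aged / original * 100
= 39.0 / 42.0 * 100
= 92.9%

92.9%


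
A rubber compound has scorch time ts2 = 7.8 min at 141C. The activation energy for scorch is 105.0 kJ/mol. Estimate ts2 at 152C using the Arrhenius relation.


Convert temperatures: T1 = 141 + 273.15 = 414.15 K, T2 = 152 + 273.15 = 425.15 K
ts2_new = 7.8 * exp(105000 / 8.314 * (1/425.15 - 1/414.15))
1/T2 - 1/T1 = -6.2473e-05
ts2_new = 3.54 min

3.54 min


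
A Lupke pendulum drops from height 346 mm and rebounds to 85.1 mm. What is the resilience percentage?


Resilience = h_rebound / h_drop * 100
= 85.1 / 346 * 100
= 24.6%

24.6%


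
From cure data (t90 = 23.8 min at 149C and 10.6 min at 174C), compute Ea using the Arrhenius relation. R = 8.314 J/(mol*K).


T1 = 422.15 K, T2 = 447.15 K
1/T1 - 1/T2 = 1.3244e-04
ln(t1/t2) = ln(23.8/10.6) = 0.8088
Ea = 8.314 * 0.8088 / 1.3244e-04 = 50774.7904 J/mol
Ea = 50.77 kJ/mol

50.77 kJ/mol


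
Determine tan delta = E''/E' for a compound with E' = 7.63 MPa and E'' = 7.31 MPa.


tan delta = E'' / E'
= 7.31 / 7.63
= 0.9581

tan delta = 0.9581


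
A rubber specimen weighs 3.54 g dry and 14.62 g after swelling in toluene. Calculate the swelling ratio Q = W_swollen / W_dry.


Q = W_swollen / W_dry
Q = 14.62 / 3.54
Q = 4.13

Q = 4.13


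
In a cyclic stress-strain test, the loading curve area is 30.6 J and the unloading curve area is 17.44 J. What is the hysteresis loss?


Hysteresis loss = loading - unloading
= 30.6 - 17.44
= 13.16 J

13.16 J


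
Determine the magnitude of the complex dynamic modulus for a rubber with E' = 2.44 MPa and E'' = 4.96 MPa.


|E*| = sqrt(E'^2 + E''^2)
= sqrt(2.44^2 + 4.96^2)
= sqrt(5.9536 + 24.6016)
= 5.528 MPa

5.528 MPa


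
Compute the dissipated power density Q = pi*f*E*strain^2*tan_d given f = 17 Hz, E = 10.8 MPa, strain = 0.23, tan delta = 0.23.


Q = pi * f * E * strain^2 * tan_d
= pi * 17 * 10.8 * 0.23^2 * 0.23
= pi * 17 * 10.8 * 0.0529 * 0.23
= 7.0179

Q = 7.0179


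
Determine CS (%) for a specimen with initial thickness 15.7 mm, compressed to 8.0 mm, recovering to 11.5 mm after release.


CS = (t0 - recovered) / (t0 - ts) * 100
= (15.7 - 11.5) / (15.7 - 8.0) * 100
= 4.2 / 7.7 * 100
= 54.5%

54.5%


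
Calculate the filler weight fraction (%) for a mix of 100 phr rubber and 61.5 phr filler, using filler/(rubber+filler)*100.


Filler % = filler / (rubber + filler) * 100
= 61.5 / (100 + 61.5) * 100
= 61.5 / 161.5 * 100
= 38.08%

38.08%


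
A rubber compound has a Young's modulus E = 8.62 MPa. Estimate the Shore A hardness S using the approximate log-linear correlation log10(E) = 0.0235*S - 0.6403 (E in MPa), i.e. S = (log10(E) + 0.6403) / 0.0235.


log10(E) = 0.0235*S - 0.6403  =>  S = (log10(E) + 0.6403) / 0.0235
log10(8.62) = 0.935507
S = (0.935507 + 0.6403) / 0.0235 = 1.575807 / 0.0235
S = 67.1

Shore A = 67.1


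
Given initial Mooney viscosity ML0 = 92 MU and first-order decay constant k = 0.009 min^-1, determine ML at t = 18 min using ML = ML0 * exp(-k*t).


ML = ML0 * exp(-k * t)
ML = 92 * exp(-0.009 * 18)
ML = 92 * 0.8504
ML = 78.24 MU

78.24 MU


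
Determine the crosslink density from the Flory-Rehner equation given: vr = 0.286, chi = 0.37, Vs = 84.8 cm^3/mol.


ln(1 - vr) = ln(1 - 0.286) = -0.3369
Numerator = -((-0.3369) + 0.286 + 0.37 * 0.286^2) = 0.0206
Denominator = 84.8 * (0.286^(1/3) - 0.286/2) = 43.7444
nu = 0.0206 / 43.7444 = 4.7110e-04 mol/cm^3

4.7110e-04 mol/cm^3


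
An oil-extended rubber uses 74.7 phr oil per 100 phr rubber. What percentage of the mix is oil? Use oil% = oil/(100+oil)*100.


Oil % = oil / (100 + oil) * 100
= 74.7 / (100 + 74.7) * 100
= 74.7 / 174.7 * 100
= 42.76%

42.76%


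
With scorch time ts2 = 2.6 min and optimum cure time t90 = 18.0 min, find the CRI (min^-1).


CRI = 100 / (t90 - ts2)
= 100 / (18.0 - 2.6)
= 100 / 15.4
= 6.49 min^-1

6.49 min^-1


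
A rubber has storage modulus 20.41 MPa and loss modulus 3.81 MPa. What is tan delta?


tan delta = E'' / E'
= 3.81 / 20.41
= 0.1867

tan delta = 0.1867


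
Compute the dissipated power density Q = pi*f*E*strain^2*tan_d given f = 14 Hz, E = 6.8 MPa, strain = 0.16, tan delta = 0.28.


Q = pi * f * E * strain^2 * tan_d
= pi * 14 * 6.8 * 0.16^2 * 0.28
= pi * 14 * 6.8 * 0.0256 * 0.28
= 2.1438

Q = 2.1438


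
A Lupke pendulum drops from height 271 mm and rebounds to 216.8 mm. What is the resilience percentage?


Resilience = h_rebound / h_drop * 100
= 216.8 / 271 * 100
= 80.0%

80.0%


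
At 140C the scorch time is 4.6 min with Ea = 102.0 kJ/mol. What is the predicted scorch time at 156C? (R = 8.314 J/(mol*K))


Convert temperatures: T1 = 140 + 273.15 = 413.15 K, T2 = 156 + 273.15 = 429.15 K
ts2_new = 4.6 * exp(102000 / 8.314 * (1/429.15 - 1/413.15))
1/T2 - 1/T1 = -9.0241e-05
ts2_new = 1.52 min

1.52 min


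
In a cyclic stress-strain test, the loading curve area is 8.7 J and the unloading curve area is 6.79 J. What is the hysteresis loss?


Hysteresis loss = loading - unloading
= 8.7 - 6.79
= 1.91 J

1.91 J


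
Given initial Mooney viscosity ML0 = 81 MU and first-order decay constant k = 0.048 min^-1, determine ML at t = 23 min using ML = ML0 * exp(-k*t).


ML = ML0 * exp(-k * t)
ML = 81 * exp(-0.048 * 23)
ML = 81 * 0.3315
ML = 26.85 MU

26.85 MU


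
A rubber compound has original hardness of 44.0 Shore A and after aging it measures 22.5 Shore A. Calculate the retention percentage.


Retention = aged / original * 100
= 22.5 / 44.0 * 100
= 51.1%

51.1%


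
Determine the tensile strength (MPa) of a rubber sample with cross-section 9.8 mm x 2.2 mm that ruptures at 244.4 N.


Area = width * thickness = 9.8 * 2.2 = 21.56 mm^2
TS = force / area = 244.4 / 21.56 = 11.34 MPa

11.34 MPa


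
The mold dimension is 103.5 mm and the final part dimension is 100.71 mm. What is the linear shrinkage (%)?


Shrinkage = (mold - part) / mold * 100
= (103.5 - 100.71) / 103.5 * 100
= 2.79 / 103.5 * 100
= 2.7%

2.7%


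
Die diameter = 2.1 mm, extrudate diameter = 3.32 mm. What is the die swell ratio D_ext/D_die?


Die swell ratio = D_extrudate / D_die
= 3.32 / 2.1
= 1.581

Die swell = 1.581


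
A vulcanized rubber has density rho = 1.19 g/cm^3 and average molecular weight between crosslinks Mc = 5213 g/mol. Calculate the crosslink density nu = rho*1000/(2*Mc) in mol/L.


nu = rho * 1000 / (2 * Mc)
nu = 1.19 * 1000 / (2 * 5213)
nu = 1190.0 / 10426
nu = 0.1141 mol/L

0.1141 mol/L


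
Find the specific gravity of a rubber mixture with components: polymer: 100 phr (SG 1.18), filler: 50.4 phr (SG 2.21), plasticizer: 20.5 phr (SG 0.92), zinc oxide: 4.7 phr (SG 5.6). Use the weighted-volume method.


Sum of weights = 175.6
Volume contributions:
  polymer: 100/1.18 = 84.7458
  filler: 50.4/2.21 = 22.8054
  plasticizer: 20.5/0.92 = 22.2826
  zinc oxide: 4.7/5.6 = 0.8393
Sum of volumes = 130.6731
SG = 175.6 / 130.6731 = 1.344

SG = 1.344


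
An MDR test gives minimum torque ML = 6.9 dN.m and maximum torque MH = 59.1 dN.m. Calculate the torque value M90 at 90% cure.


M90 = ML + 0.9 * (MH - ML)
M90 = 6.9 + 0.9 * (59.1 - 6.9)
M90 = 6.9 + 0.9 * 52.2
M90 = 53.88 dN.m

53.88 dN.m


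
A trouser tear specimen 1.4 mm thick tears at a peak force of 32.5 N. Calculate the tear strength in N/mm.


Tear strength = force / thickness
= 32.5 / 1.4
= 23.21 N/mm

23.21 N/mm


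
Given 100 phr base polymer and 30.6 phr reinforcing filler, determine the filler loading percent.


Filler % = filler / (rubber + filler) * 100
= 30.6 / (100 + 30.6) * 100
= 30.6 / 130.6 * 100
= 23.43%

23.43%


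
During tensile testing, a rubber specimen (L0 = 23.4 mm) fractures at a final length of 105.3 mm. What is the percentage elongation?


Elongation = (Lf - L0) / L0 * 100
= (105.3 - 23.4) / 23.4 * 100
= 81.9 / 23.4 * 100
= 350.0%

350.0%


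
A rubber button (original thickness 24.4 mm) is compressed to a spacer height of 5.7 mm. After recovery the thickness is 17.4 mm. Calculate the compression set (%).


CS = (t0 - recovered) / (t0 - ts) * 100
= (24.4 - 17.4) / (24.4 - 5.7) * 100
= 7.0 / 18.7 * 100
= 37.4%

37.4%


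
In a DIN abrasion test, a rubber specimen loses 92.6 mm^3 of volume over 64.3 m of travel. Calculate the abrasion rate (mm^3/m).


Rate = volume_loss / distance
= 92.6 / 64.3
= 1.44 mm^3/m

1.44 mm^3/m


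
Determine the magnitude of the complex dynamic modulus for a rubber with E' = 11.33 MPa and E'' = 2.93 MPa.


|E*| = sqrt(E'^2 + E''^2)
= sqrt(11.33^2 + 2.93^2)
= sqrt(128.3689 + 8.5849)
= 11.703 MPa

11.703 MPa


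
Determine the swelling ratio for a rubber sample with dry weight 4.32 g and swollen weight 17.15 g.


Q = W_swollen / W_dry
Q = 17.15 / 4.32
Q = 3.97

Q = 3.97


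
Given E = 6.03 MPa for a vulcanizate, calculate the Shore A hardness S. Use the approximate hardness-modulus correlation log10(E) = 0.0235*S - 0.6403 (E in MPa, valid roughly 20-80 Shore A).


log10(E) = 0.0235*S - 0.6403  =>  S = (log10(E) + 0.6403) / 0.0235
log10(6.03) = 0.780317
S = (0.780317 + 0.6403) / 0.0235 = 1.420617 / 0.0235
S = 60.5

Shore A = 60.5


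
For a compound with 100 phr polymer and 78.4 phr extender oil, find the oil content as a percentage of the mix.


Oil % = oil / (100 + oil) * 100
= 78.4 / (100 + 78.4) * 100
= 78.4 / 178.4 * 100
= 43.95%

43.95%


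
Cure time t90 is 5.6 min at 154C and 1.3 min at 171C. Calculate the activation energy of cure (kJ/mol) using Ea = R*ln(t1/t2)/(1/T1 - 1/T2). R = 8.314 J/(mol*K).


T1 = 427.15 K, T2 = 444.15 K
1/T1 - 1/T2 = 8.9606e-05
ln(t1/t2) = ln(5.6/1.3) = 1.4604
Ea = 8.314 * 1.4604 / 8.9606e-05 = 135501.3725 J/mol
Ea = 135.5 kJ/mol

135.5 kJ/mol


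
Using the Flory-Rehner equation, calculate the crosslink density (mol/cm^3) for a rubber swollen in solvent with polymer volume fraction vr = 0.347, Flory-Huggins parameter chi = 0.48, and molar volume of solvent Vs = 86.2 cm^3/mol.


ln(1 - vr) = ln(1 - 0.347) = -0.4262
Numerator = -((-0.4262) + 0.347 + 0.48 * 0.347^2) = 0.0214
Denominator = 86.2 * (0.347^(1/3) - 0.347/2) = 45.6180
nu = 0.0214 / 45.6180 = 4.6872e-04 mol/cm^3

4.6872e-04 mol/cm^3


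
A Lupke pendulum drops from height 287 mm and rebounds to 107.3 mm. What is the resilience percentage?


Resilience = h_rebound / h_drop * 100
= 107.3 / 287 * 100
= 37.4%

37.4%


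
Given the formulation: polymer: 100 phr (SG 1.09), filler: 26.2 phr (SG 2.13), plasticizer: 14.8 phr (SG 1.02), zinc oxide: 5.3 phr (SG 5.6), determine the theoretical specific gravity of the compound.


Sum of weights = 146.3
Volume contributions:
  polymer: 100/1.09 = 91.7431
  filler: 26.2/2.13 = 12.3005
  plasticizer: 14.8/1.02 = 14.5098
  zinc oxide: 5.3/5.6 = 0.9464
Sum of volumes = 119.4998
SG = 146.3 / 119.4998 = 1.224

SG = 1.224


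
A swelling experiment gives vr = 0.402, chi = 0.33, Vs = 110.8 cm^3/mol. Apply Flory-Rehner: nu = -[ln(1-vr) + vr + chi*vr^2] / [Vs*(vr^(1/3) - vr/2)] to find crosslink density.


ln(1 - vr) = ln(1 - 0.402) = -0.5142
Numerator = -((-0.5142) + 0.402 + 0.33 * 0.402^2) = 0.0588
Denominator = 110.8 * (0.402^(1/3) - 0.402/2) = 59.5032
nu = 0.0588 / 59.5032 = 9.8877e-04 mol/cm^3

9.8877e-04 mol/cm^3


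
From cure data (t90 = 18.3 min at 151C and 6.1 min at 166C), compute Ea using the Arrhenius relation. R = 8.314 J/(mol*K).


T1 = 424.15 K, T2 = 439.15 K
1/T1 - 1/T2 = 8.0530e-05
ln(t1/t2) = ln(18.3/6.1) = 1.0986
Ea = 8.314 * 1.0986 / 8.0530e-05 = 113421.5485 J/mol
Ea = 113.42 kJ/mol

113.42 kJ/mol


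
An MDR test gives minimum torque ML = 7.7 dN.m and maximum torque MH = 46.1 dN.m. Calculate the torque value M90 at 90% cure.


M90 = ML + 0.9 * (MH - ML)
M90 = 7.7 + 0.9 * (46.1 - 7.7)
M90 = 7.7 + 0.9 * 38.4
M90 = 42.26 dN.m

42.26 dN.m


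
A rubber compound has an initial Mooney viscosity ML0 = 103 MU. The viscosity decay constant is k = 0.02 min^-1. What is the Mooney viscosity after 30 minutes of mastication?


ML = ML0 * exp(-k * t)
ML = 103 * exp(-0.02 * 30)
ML = 103 * 0.5488
ML = 56.53 MU

56.53 MU


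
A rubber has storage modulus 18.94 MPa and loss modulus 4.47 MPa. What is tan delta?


tan delta = E'' / E'
= 4.47 / 18.94
= 0.236

tan delta = 0.236


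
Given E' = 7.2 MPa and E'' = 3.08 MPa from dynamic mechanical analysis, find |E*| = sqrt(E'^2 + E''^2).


|E*| = sqrt(E'^2 + E''^2)
= sqrt(7.2^2 + 3.08^2)
= sqrt(51.8400 + 9.4864)
= 7.831 MPa

7.831 MPa


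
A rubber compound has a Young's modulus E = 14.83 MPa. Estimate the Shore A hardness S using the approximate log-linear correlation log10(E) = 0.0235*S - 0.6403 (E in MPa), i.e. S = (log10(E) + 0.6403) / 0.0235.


log10(E) = 0.0235*S - 0.6403  =>  S = (log10(E) + 0.6403) / 0.0235
log10(14.83) = 1.171141
S = (1.171141 + 0.6403) / 0.0235 = 1.811441 / 0.0235
S = 77.1

Shore A = 77.1


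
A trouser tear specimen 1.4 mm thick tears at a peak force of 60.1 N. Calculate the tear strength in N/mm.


Tear strength = force / thickness
= 60.1 / 1.4
= 42.93 N/mm

42.93 N/mm


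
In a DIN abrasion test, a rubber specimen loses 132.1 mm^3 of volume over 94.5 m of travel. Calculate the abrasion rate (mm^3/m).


Rate = volume_loss / distance
= 132.1 / 94.5
= 1.398 mm^3/m

1.398 mm^3/m


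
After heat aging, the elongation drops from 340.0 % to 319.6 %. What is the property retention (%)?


Retention = aged / original * 100
= 319.6 / 340.0 * 100
= 94.0%

94.0%


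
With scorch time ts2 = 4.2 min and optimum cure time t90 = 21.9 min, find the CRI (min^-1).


CRI = 100 / (t90 - ts2)
= 100 / (21.9 - 4.2)
= 100 / 17.7
= 5.65 min^-1

5.65 min^-1


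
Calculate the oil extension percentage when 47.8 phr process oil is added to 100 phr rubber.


Oil % = oil / (100 + oil) * 100
= 47.8 / (100 + 47.8) * 100
= 47.8 / 147.8 * 100
= 32.34%

32.34%


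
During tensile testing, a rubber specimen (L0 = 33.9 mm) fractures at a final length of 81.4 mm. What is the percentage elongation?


Elongation = (Lf - L0) / L0 * 100
= (81.4 - 33.9) / 33.9 * 100
= 47.5 / 33.9 * 100
= 140.1%

140.1%


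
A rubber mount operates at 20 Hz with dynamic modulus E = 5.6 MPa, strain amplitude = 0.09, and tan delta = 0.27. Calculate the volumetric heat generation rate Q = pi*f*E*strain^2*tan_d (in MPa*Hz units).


Q = pi * f * E * strain^2 * tan_d
= pi * 20 * 5.6 * 0.09^2 * 0.27
= pi * 20 * 5.6 * 0.0081 * 0.27
= 0.7695

Q = 0.7695


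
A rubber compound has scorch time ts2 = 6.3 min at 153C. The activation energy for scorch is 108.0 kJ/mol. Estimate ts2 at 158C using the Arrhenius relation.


Convert temperatures: T1 = 153 + 273.15 = 426.15 K, T2 = 158 + 273.15 = 431.15 K
ts2_new = 6.3 * exp(108000 / 8.314 * (1/431.15 - 1/426.15))
1/T2 - 1/T1 = -2.7213e-05
ts2_new = 4.42 min

4.42 min


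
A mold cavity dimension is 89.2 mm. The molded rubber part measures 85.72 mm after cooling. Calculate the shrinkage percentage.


Shrinkage = (mold - part) / mold * 100
= (89.2 - 85.72) / 89.2 * 100
= 3.48 / 89.2 * 100
= 3.9%

3.9%


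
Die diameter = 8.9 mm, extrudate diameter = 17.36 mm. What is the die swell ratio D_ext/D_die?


Die swell ratio = D_extrudate / D_die
= 17.36 / 8.9
= 1.951

Die swell = 1.951


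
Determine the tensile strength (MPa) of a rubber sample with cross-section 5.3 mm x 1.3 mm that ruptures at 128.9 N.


Area = width * thickness = 5.3 * 1.3 = 6.89 mm^2
TS = force / area = 128.9 / 6.89 = 18.71 MPa

18.71 MPa


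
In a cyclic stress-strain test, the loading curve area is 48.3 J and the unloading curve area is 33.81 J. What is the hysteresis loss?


Hysteresis loss = loading - unloading
= 48.3 - 33.81
= 14.49 J

14.49 J


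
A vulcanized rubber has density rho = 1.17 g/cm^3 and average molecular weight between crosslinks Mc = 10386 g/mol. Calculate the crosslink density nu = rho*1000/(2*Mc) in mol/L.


nu = rho * 1000 / (2 * Mc)
nu = 1.17 * 1000 / (2 * 10386)
nu = 1170.0 / 20772
nu = 0.0563 mol/L

0.0563 mol/L


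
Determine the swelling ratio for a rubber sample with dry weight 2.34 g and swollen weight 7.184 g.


Q = W_swollen / W_dry
Q = 7.184 / 2.34
Q = 3.07

Q = 3.07


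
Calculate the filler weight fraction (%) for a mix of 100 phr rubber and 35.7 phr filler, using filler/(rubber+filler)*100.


Filler % = filler / (rubber + filler) * 100
= 35.7 / (100 + 35.7) * 100
= 35.7 / 135.7 * 100
= 26.31%

26.31%


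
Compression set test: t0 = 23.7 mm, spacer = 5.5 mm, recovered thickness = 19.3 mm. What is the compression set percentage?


CS = (t0 - recovered) / (t0 - ts) * 100
= (23.7 - 19.3) / (23.7 - 5.5) * 100
= 4.4 / 18.2 * 100
= 24.2%

24.2%


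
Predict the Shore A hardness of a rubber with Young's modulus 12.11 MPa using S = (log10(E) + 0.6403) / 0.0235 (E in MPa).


log10(E) = 0.0235*S - 0.6403  =>  S = (log10(E) + 0.6403) / 0.0235
log10(12.11) = 1.083144
S = (1.083144 + 0.6403) / 0.0235 = 1.723444 / 0.0235
S = 73.3

Shore A = 73.3


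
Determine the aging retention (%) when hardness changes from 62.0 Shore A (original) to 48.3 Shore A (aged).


Retention = aged / original * 100
= 48.3 / 62.0 * 100
= 77.9%

77.9%


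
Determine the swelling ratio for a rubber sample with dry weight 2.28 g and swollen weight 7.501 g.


Q = W_swollen / W_dry
Q = 7.501 / 2.28
Q = 3.29

Q = 3.29


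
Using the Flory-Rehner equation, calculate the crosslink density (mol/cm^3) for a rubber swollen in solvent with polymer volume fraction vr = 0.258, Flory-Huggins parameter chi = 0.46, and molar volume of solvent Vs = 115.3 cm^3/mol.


ln(1 - vr) = ln(1 - 0.258) = -0.2984
Numerator = -((-0.2984) + 0.258 + 0.46 * 0.258^2) = 0.0098
Denominator = 115.3 * (0.258^(1/3) - 0.258/2) = 58.5274
nu = 0.0098 / 58.5274 = 1.6721e-04 mol/cm^3

1.6721e-04 mol/cm^3


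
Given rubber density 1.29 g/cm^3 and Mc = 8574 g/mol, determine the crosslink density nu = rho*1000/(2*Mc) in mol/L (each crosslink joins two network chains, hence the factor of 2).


nu = rho * 1000 / (2 * Mc)
nu = 1.29 * 1000 / (2 * 8574)
nu = 1290.0 / 17148
nu = 0.0752 mol/L

0.0752 mol/L


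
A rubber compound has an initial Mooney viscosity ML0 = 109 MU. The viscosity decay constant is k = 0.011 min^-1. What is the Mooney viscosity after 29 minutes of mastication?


ML = ML0 * exp(-k * t)
ML = 109 * exp(-0.011 * 29)
ML = 109 * 0.7269
ML = 79.23 MU

79.23 MU


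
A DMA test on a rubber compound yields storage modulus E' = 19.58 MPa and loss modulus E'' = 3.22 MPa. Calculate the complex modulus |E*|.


|E*| = sqrt(E'^2 + E''^2)
= sqrt(19.58^2 + 3.22^2)
= sqrt(383.3764 + 10.3684)
= 19.843 MPa

19.843 MPa


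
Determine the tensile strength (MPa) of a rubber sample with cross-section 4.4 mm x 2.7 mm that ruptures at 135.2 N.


Area = width * thickness = 4.4 * 2.7 = 11.88 mm^2
TS = force / area = 135.2 / 11.88 = 11.38 MPa

11.38 MPa


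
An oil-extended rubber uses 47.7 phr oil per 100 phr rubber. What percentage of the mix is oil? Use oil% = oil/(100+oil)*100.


Oil % = oil / (100 + oil) * 100
= 47.7 / (100 + 47.7) * 100
= 47.7 / 147.7 * 100
= 32.3%

32.3%


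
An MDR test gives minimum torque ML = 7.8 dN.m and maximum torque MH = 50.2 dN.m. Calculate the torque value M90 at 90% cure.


M90 = ML + 0.9 * (MH - ML)
M90 = 7.8 + 0.9 * (50.2 - 7.8)
M90 = 7.8 + 0.9 * 42.4
M90 = 45.96 dN.m

45.96 dN.m


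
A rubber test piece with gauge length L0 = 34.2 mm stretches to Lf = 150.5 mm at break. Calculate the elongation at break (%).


Elongation = (Lf - L0) / L0 * 100
= (150.5 - 34.2) / 34.2 * 100
= 116.3 / 34.2 * 100
= 340.1%

340.1%


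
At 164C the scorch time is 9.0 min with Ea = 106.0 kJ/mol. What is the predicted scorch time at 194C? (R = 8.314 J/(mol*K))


Convert temperatures: T1 = 164 + 273.15 = 437.15 K, T2 = 194 + 273.15 = 467.15 K
ts2_new = 9.0 * exp(106000 / 8.314 * (1/467.15 - 1/437.15))
1/T2 - 1/T1 = -1.4690e-04
ts2_new = 1.38 min

1.38 min


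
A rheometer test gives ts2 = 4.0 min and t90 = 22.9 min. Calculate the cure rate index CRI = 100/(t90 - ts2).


CRI = 100 / (t90 - ts2)
= 100 / (22.9 - 4.0)
= 100 / 18.9
= 5.29 min^-1

5.29 min^-1


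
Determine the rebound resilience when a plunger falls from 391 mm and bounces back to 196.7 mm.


Resilience = h_rebound / h_drop * 100
= 196.7 / 391 * 100
= 50.3%

50.3%


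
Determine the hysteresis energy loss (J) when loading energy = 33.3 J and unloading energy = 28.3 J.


Hysteresis loss = loading - unloading
= 33.3 - 28.3
= 5.0 J

5.0 J


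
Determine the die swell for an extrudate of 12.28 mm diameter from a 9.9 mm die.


Die swell ratio = D_extrudate / D_die
= 12.28 / 9.9
= 1.24

Die swell = 1.24


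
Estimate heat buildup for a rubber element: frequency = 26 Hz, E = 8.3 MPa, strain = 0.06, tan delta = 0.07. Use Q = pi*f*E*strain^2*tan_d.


Q = pi * f * E * strain^2 * tan_d
= pi * 26 * 8.3 * 0.06^2 * 0.07
= pi * 26 * 8.3 * 0.0036 * 0.07
= 0.1708

Q = 0.1708


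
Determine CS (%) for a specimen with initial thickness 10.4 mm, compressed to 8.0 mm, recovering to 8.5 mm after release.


CS = (t0 - recovered) / (t0 - ts) * 100
= (10.4 - 8.5) / (10.4 - 8.0) * 100
= 1.9 / 2.4 * 100
= 79.2%

79.2%


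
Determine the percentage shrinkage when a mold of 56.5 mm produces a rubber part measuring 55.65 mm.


Shrinkage = (mold - part) / mold * 100
= (56.5 - 55.65) / 56.5 * 100
= 0.85 / 56.5 * 100
= 1.5%

1.5%


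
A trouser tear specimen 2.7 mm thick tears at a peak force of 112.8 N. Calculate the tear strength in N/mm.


Tear strength = force / thickness
= 112.8 / 2.7
= 41.78 N/mm

41.78 N/mm


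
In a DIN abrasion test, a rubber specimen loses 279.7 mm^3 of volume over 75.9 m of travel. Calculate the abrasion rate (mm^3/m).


Rate = volume_loss / distance
= 279.7 / 75.9
= 3.685 mm^3/m

3.685 mm^3/m


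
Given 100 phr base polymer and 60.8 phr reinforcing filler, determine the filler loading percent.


Filler % = filler / (rubber + filler) * 100
= 60.8 / (100 + 60.8) * 100
= 60.8 / 160.8 * 100
= 37.81%

37.81%


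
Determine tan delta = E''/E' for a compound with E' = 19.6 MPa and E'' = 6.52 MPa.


tan delta = E'' / E'
= 6.52 / 19.6
= 0.3327

tan delta = 0.3327


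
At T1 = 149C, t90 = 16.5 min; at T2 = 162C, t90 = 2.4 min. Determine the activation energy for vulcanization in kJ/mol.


T1 = 422.15 K, T2 = 435.15 K
1/T1 - 1/T2 = 7.0768e-05
ln(t1/t2) = ln(16.5/2.4) = 1.9279
Ea = 8.314 * 1.9279 / 7.0768e-05 = 226493.1491 J/mol
Ea = 226.49 kJ/mol

226.49 kJ/mol


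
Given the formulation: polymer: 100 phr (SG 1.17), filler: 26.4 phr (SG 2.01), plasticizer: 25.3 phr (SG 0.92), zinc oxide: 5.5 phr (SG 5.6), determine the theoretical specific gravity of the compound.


Sum of weights = 157.2
Volume contributions:
  polymer: 100/1.17 = 85.4701
  filler: 26.4/2.01 = 13.1343
  plasticizer: 25.3/0.92 = 27.5000
  zinc oxide: 5.5/5.6 = 0.9821
Sum of volumes = 127.0866
SG = 157.2 / 127.0866 = 1.237

SG = 1.237


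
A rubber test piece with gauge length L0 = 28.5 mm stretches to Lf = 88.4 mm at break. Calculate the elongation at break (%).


Elongation = (Lf - L0) / L0 * 100
= (88.4 - 28.5) / 28.5 * 100
= 59.9 / 28.5 * 100
= 210.2%

210.2%


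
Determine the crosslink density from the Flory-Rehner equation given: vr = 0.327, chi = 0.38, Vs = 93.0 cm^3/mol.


ln(1 - vr) = ln(1 - 0.327) = -0.3960
Numerator = -((-0.3960) + 0.327 + 0.38 * 0.327^2) = 0.0284
Denominator = 93.0 * (0.327^(1/3) - 0.327/2) = 48.8661
nu = 0.0284 / 48.8661 = 5.8071e-04 mol/cm^3

5.8071e-04 mol/cm^3


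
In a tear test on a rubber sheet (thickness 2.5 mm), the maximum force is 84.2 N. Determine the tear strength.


Tear strength = force / thickness
= 84.2 / 2.5
= 33.68 N/mm

33.68 N/mm


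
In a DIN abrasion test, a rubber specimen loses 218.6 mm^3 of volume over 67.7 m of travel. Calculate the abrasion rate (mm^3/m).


Rate = volume_loss / distance
= 218.6 / 67.7
= 3.229 mm^3/m

3.229 mm^3/m


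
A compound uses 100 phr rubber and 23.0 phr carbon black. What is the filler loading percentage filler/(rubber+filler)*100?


Filler % = filler / (rubber + filler) * 100
= 23.0 / (100 + 23.0) * 100
= 23.0 / 123.0 * 100
= 18.7%

18.7%


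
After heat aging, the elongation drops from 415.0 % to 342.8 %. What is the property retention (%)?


Retention = aged / original * 100
= 342.8 / 415.0 * 100
= 82.6%

82.6%


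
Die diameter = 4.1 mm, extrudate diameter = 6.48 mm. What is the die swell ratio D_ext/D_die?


Die swell ratio = D_extrudate / D_die
= 6.48 / 4.1
= 1.58

Die swell = 1.58


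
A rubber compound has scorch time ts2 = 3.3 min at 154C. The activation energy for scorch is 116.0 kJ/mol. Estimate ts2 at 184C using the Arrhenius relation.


Convert temperatures: T1 = 154 + 273.15 = 427.15 K, T2 = 184 + 273.15 = 457.15 K
ts2_new = 3.3 * exp(116000 / 8.314 * (1/457.15 - 1/427.15))
1/T2 - 1/T1 = -1.5363e-04
ts2_new = 0.39 min

0.39 min


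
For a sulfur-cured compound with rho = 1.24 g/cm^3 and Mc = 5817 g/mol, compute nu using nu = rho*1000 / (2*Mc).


nu = rho * 1000 / (2 * Mc)
nu = 1.24 * 1000 / (2 * 5817)
nu = 1240.0 / 11634
nu = 0.1066 mol/L

0.1066 mol/L


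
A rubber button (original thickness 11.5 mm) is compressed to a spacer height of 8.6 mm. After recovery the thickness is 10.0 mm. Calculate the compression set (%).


CS = (t0 - recovered) / (t0 - ts) * 100
= (11.5 - 10.0) / (11.5 - 8.6) * 100
= 1.5 / 2.9 * 100
= 51.7%

51.7%


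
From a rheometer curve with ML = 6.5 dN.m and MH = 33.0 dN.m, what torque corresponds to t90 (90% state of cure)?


M90 = ML + 0.9 * (MH - ML)
M90 = 6.5 + 0.9 * (33.0 - 6.5)
M90 = 6.5 + 0.9 * 26.5
M90 = 30.35 dN.m

30.35 dN.m


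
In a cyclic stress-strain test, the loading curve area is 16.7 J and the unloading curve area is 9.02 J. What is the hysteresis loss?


Hysteresis loss = loading - unloading
= 16.7 - 9.02
= 7.68 J

7.68 J


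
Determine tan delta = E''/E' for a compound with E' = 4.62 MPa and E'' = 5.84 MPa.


tan delta = E'' / E'
= 5.84 / 4.62
= 1.2641

tan delta = 1.2641


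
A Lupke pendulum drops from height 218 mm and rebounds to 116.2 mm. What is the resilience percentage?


Resilience = h_rebound / h_drop * 100
= 116.2 / 218 * 100
= 53.3%

53.3%


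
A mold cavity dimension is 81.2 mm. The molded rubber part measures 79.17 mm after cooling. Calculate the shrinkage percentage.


Shrinkage = (mold - part) / mold * 100
= (81.2 - 79.17) / 81.2 * 100
= 2.03 / 81.2 * 100
= 2.5%

2.5%


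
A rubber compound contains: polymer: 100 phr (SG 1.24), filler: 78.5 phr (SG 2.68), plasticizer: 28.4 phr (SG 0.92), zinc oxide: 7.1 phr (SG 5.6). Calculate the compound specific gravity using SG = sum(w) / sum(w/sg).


Sum of weights = 214.0
Volume contributions:
  polymer: 100/1.24 = 80.6452
  filler: 78.5/2.68 = 29.2910
  plasticizer: 28.4/0.92 = 30.8696
  zinc oxide: 7.1/5.6 = 1.2679
Sum of volumes = 142.0736
SG = 214.0 / 142.0736 = 1.506

SG = 1.506


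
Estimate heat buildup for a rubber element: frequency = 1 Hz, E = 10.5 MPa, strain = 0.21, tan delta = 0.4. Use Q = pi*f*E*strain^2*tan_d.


Q = pi * f * E * strain^2 * tan_d
= pi * 1 * 10.5 * 0.21^2 * 0.4
= pi * 1 * 10.5 * 0.0441 * 0.4
= 0.5819

Q = 0.5819


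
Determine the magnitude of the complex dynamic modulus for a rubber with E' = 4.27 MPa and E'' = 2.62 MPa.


|E*| = sqrt(E'^2 + E''^2)
= sqrt(4.27^2 + 2.62^2)
= sqrt(18.2329 + 6.8644)
= 5.01 MPa

5.01 MPa


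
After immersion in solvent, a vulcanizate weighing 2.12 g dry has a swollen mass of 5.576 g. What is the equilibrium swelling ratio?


Q = W_swollen / W_dry
Q = 5.576 / 2.12
Q = 2.63

Q = 2.63


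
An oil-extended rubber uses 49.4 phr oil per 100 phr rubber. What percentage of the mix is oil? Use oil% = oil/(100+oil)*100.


Oil % = oil / (100 + oil) * 100
= 49.4 / (100 + 49.4) * 100
= 49.4 / 149.4 * 100
= 33.07%

33.07%


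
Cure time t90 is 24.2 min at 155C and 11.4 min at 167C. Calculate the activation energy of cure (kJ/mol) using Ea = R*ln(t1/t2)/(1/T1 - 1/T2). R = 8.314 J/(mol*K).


T1 = 428.15 K, T2 = 440.15 K
1/T1 - 1/T2 = 6.3677e-05
ln(t1/t2) = ln(24.2/11.4) = 0.7527
Ea = 8.314 * 0.7527 / 6.3677e-05 = 98281.0996 J/mol
Ea = 98.28 kJ/mol

98.28 kJ/mol


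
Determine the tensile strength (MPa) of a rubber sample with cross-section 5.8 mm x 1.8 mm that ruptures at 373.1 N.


Area = width * thickness = 5.8 * 1.8 = 10.44 mm^2
TS = force / area = 373.1 / 10.44 = 35.74 MPa

35.74 MPa


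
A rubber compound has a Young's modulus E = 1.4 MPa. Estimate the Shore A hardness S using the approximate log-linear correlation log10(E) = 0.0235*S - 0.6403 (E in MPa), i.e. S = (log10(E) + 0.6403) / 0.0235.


log10(E) = 0.0235*S - 0.6403  =>  S = (log10(E) + 0.6403) / 0.0235
log10(1.4) = 0.146128
S = (0.146128 + 0.6403) / 0.0235 = 0.786428 / 0.0235
S = 33.5

Shore A = 33.5


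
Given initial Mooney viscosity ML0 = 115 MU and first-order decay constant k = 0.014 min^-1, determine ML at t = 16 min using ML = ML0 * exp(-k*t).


ML = ML0 * exp(-k * t)
ML = 115 * exp(-0.014 * 16)
ML = 115 * 0.7993
ML = 91.92 MU

91.92 MU


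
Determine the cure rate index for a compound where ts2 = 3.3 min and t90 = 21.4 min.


CRI = 100 / (t90 - ts2)
= 100 / (21.4 - 3.3)
= 100 / 18.1
= 5.52 min^-1

5.52 min^-1


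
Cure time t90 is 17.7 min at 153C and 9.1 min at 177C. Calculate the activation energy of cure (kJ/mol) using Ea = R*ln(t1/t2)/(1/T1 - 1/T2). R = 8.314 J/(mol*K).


T1 = 426.15 K, T2 = 450.15 K
1/T1 - 1/T2 = 1.2511e-04
ln(t1/t2) = ln(17.7/9.1) = 0.6653
Ea = 8.314 * 0.6653 / 1.2511e-04 = 44210.9319 J/mol
Ea = 44.21 kJ/mol

44.21 kJ/mol


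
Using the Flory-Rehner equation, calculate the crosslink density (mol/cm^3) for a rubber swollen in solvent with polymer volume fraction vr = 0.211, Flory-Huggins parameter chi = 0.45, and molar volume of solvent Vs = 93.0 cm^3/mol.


ln(1 - vr) = ln(1 - 0.211) = -0.2370
Numerator = -((-0.2370) + 0.211 + 0.45 * 0.211^2) = 0.0060
Denominator = 93.0 * (0.211^(1/3) - 0.211/2) = 45.5546
nu = 0.0060 / 45.5546 = 1.3071e-04 mol/cm^3

1.3071e-04 mol/cm^3


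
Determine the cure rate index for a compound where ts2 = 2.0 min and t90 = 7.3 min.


CRI = 100 / (t90 - ts2)
= 100 / (7.3 - 2.0)
= 100 / 5.3
= 18.87 min^-1

18.87 min^-1


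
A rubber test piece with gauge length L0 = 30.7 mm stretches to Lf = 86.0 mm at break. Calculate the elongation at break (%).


Elongation = (Lf - L0) / L0 * 100
= (86.0 - 30.7) / 30.7 * 100
= 55.3 / 30.7 * 100
= 180.1%

180.1%


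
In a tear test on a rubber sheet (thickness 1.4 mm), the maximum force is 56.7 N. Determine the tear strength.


Tear strength = force / thickness
= 56.7 / 1.4
= 40.5 N/mm

40.5 N/mm


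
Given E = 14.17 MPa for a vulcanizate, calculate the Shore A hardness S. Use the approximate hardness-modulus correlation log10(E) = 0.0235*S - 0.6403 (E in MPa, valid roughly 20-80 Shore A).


log10(E) = 0.0235*S - 0.6403  =>  S = (log10(E) + 0.6403) / 0.0235
log10(14.17) = 1.151370
S = (1.151370 + 0.6403) / 0.0235 = 1.791670 / 0.0235
S = 76.2

Shore A = 76.2


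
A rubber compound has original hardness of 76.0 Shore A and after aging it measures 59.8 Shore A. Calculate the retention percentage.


Retention = aged / original * 100
= 59.8 / 76.0 * 100
= 78.7%

78.7%


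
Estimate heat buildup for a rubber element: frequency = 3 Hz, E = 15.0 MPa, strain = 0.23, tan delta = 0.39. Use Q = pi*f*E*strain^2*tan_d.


Q = pi * f * E * strain^2 * tan_d
= pi * 3 * 15.0 * 0.23^2 * 0.39
= pi * 3 * 15.0 * 0.0529 * 0.39
= 2.9166

Q = 2.9166


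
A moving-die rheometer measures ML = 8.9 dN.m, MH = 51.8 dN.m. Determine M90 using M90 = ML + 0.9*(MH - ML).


M90 = ML + 0.9 * (MH - ML)
M90 = 8.9 + 0.9 * (51.8 - 8.9)
M90 = 8.9 + 0.9 * 42.9
M90 = 47.51 dN.m

47.51 dN.m


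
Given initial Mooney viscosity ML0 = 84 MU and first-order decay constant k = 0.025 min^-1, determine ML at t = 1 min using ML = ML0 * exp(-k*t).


ML = ML0 * exp(-k * t)
ML = 84 * exp(-0.025 * 1)
ML = 84 * 0.9753
ML = 81.93 MU

81.93 MU
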